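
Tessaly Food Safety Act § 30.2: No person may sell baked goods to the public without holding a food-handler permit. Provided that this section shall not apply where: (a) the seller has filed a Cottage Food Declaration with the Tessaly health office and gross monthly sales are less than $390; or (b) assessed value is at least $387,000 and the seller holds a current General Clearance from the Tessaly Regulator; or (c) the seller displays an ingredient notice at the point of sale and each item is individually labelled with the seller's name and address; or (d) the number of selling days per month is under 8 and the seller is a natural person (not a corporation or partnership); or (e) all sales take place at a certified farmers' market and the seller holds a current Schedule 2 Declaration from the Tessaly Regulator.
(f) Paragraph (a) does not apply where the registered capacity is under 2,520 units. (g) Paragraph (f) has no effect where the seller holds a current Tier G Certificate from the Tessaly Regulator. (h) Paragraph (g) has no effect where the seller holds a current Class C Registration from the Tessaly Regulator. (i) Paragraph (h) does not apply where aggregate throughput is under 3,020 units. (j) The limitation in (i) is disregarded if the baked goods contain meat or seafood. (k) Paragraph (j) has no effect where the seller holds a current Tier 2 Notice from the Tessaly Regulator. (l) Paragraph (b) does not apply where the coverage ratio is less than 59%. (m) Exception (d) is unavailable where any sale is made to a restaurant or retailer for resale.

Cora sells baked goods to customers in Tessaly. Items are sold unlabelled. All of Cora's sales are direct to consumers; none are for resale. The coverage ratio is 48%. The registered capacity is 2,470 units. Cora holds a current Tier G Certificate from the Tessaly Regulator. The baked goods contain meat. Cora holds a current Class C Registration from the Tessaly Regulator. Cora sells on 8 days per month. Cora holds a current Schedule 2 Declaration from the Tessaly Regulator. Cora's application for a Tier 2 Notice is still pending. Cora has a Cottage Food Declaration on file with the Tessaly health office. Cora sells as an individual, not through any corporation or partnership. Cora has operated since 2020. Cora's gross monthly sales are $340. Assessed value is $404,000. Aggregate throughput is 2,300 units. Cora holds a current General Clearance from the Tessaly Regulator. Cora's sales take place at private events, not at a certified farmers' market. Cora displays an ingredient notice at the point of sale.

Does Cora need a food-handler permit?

Exception (a): a Cottage Food Declaration is on file; gross monthly sales are $340, less than the $390 limit — every condition holds. Turning to paragraphs (f)–(k): (f) operates against (a): the registered capacity is 2,470 units, under the 2,520 units limit. (g) is engaged (a current Tier G Certificate is held), but is set aside by (h): (h) applies — a current Class C Registration is held. (i) would limit (h) — aggregate throughput is 2,300 units, under the 3,020 units limit — but (j) sets (i) aside: (j) is engaged — the baked goods contain meat. (k), which would lift (j), does not operate here — there is no Tier 2 Notice in force. Exception (a) does not apply.
All of (b)'s requirements are met (assessed value is $404,000, meeting the $387,000 threshold; a current General Clearance is held). Turning to paragraph (l): (l) operates against (b): the coverage ratio is 48%, less than the 59% limit. (b) is therefore removed.
Exception (c) does not apply: items are sold unlabelled.
Exception (d) fails — the number of selling days per month is 8, not under 8.
Exception (e) does not apply: sales are at private events, not a certified farmers' market.
None of the exceptions is available; § 30.2 applies in full.

Yes — Cora must hold a food-handler permit.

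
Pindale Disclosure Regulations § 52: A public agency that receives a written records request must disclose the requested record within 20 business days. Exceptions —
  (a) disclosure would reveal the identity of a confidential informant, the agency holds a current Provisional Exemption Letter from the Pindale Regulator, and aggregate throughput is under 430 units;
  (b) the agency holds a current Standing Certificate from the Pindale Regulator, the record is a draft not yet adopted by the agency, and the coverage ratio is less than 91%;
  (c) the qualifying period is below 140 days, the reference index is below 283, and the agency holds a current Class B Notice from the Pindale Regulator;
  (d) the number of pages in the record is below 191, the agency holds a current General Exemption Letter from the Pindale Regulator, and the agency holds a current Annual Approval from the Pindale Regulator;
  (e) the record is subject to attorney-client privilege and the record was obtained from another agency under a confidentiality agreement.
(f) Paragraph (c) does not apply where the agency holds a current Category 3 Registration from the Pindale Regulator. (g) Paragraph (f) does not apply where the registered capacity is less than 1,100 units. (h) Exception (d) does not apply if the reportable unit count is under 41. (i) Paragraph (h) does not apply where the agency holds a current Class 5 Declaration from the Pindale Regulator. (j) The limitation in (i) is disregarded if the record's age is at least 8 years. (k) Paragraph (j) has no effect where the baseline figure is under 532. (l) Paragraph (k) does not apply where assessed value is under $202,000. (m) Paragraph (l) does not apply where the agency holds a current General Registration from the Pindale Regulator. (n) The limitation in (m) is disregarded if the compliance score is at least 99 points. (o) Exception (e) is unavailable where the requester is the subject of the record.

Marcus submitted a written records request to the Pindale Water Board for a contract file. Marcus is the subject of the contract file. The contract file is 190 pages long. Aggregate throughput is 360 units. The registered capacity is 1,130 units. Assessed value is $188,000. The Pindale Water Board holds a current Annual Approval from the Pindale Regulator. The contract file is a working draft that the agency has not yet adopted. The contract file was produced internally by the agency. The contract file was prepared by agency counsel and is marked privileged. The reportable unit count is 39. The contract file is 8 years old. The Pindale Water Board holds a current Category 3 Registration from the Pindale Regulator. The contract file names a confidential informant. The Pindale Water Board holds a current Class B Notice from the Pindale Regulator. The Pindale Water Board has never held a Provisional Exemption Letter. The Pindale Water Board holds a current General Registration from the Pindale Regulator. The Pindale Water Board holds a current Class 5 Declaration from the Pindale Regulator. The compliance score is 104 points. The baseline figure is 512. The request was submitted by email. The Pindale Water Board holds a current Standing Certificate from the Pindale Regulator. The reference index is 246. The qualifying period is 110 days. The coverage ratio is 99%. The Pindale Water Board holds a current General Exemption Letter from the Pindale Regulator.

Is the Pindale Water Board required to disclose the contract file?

Yes — the Pindale Water Board must disclose the contract file.

Exception (a) requires that the agency holds a current Provisional Exemption Letter from the Pindale Regulator; but no current Provisional Exemption Letter is held, so (a) is unavailable.
Exception (b) does not apply: the coverage ratio is 99%, not less than 91%.
Exception (c) is satisfied on its face — the qualifying period is 110 days, below the 140 days limit; the reference index is 246, below the 283 limit; a current Class B Notice is held. However, paragraphs (f)–(g) must be considered: (f) operates — a current Category 3 Registration is held. (g) is not triggered (the registered capacity is 1,130 units, not less than 1,100 units), so (f) stands. Exception (c) does not apply.
Exception (d): the number of pages in the record is 190, below the 191 limit; a current General Exemption Letter is held; a current Annual Approval is held — every condition holds. But applying paragraphs (h)–(n): (h) operates — the reportable unit count is 39, under the 41 limit. (i) is engaged (a current Class 5 Declaration is held), but is set aside by (j): (j) applies — the record's age is 8 years, meeting the 8 years threshold. (k) would limit (j) — the baseline figure is 512, under the 532 limit — but (l) sets (k) aside: (l) operates against (k): assessed value is $188,000, under the $202,000 limit. (m) would limit (l) — a current General Registration is held — but (n) sets (m) aside: (n) is engaged — the compliance score is 104 points, meeting the 99 points threshold. So (d) is unavailable.
Exception (e) requires that the record was obtained from another agency under a confidentiality agreement; but the contract file was produced internally, so (e) is unavailable.
Every exception is unavailable, so the rule governs.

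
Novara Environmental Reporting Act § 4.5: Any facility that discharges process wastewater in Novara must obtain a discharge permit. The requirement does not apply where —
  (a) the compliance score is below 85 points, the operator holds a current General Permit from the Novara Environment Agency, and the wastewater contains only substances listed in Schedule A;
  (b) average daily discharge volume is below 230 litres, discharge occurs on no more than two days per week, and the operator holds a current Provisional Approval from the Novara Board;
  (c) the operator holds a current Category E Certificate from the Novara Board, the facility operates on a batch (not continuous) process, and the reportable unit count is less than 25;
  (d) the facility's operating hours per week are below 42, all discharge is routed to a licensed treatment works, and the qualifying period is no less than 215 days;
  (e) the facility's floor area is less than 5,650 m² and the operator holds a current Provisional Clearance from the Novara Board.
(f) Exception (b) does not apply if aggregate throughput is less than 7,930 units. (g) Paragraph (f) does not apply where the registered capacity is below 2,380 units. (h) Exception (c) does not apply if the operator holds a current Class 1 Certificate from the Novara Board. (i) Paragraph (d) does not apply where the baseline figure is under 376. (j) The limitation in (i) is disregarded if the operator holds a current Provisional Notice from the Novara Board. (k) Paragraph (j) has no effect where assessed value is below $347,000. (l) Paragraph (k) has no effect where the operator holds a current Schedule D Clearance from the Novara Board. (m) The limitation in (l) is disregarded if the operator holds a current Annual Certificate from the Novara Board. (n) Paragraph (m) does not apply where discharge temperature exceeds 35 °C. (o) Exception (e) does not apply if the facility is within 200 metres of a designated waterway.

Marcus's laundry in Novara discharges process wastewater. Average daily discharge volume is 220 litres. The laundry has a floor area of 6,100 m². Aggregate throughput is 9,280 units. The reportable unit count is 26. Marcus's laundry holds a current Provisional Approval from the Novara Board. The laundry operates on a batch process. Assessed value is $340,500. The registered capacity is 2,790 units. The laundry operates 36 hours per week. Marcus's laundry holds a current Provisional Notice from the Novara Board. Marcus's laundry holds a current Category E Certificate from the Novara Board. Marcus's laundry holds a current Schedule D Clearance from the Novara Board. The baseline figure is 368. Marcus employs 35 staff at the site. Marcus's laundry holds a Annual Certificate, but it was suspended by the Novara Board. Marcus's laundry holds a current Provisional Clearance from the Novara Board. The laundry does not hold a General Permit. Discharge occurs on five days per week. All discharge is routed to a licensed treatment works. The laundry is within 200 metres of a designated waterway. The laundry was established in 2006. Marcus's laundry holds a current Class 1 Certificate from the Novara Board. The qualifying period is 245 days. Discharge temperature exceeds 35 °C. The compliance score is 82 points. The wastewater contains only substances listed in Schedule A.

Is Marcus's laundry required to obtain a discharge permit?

No — exception (d) applies; Marcus's laundry is not required to obtain a discharge permit.

Exception (a) fails — no General Permit is held.
Exception (b) requires that discharge occurs on no more than two days per week; but discharge occurs on five days per week, so (b) is unavailable.
Exception (c) fails — the reportable unit count is 26, not less than 25.
All of (d)'s requirements are met (the facility's operating hours per week are 36, below the 42 limit; discharge is routed to a licensed treatment works; the qualifying period is 245 days, meeting the 215 days threshold). Under paragraphs (i)–(n): (i) would limit (d) — the baseline figure is 368, under the 376 limit — but (j) sets (i) aside: (j) is triggered — a current Provisional Notice is held. (k) operates (assessed value is $340,500, below the $347,000 limit), but is itself disapplied by (l): (l) operates against (k): a current Schedule D Clearance is held. (m), which would lift (l), is not engaged — no current Annual Certificate is held. So (d) applies.
Exception (e) fails — the facility's floor area is 6,100 m², not less than 5,650 m².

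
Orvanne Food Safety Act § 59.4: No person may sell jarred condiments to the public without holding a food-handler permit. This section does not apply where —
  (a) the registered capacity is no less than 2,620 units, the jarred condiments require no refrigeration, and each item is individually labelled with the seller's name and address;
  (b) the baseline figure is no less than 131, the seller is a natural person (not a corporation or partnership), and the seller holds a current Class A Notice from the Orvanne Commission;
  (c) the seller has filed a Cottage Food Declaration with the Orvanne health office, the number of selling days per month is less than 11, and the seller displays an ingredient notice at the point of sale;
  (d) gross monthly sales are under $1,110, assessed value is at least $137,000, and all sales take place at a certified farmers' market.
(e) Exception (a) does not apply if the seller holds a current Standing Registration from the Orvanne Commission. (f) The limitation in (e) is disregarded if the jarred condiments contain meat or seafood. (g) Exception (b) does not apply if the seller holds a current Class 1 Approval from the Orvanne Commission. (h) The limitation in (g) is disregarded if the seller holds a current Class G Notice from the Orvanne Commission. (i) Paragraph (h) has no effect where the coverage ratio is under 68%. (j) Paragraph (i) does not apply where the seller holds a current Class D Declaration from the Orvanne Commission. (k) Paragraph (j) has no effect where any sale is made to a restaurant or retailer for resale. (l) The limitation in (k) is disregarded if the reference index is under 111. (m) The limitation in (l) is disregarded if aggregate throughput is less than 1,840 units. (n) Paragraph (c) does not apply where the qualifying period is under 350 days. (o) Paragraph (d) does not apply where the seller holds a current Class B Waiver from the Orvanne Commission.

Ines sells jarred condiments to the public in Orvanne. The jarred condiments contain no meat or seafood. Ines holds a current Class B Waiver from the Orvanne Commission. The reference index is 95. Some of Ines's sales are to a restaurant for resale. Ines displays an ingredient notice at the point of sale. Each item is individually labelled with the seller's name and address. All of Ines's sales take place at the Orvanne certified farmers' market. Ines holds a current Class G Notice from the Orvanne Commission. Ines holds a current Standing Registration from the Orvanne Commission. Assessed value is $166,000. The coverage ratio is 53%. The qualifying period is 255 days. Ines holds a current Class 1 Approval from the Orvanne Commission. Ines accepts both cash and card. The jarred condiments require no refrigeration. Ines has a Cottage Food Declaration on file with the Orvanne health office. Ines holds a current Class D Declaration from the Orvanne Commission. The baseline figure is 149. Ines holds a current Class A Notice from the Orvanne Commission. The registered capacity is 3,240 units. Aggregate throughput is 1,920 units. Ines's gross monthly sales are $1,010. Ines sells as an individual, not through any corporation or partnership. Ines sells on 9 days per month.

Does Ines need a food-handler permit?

Exception (a) is satisfied on its face — the registered capacity is 3,240 units, meeting the 2,620 units threshold; the jarred condiments are shelf-stable; items are individually labelled. But: (e) is triggered — a current Standing Registration is held. (f), which would lift (e), is not engaged — the jarred condiments contain no meat or seafood. Exception (a) does not apply.
Exception (b): the baseline figure is 149, meeting the 131 threshold; the seller is a natural person; a current Class A Notice is held — every condition holds. As to paragraphs (g)–(m): (g) is engaged (a current Class 1 Approval is held), but is itself disapplied by (h): (h) operates — a current Class G Notice is held. (i) would limit (h) — the coverage ratio is 53%, under the 68% limit — but (j) sets (i) aside: (j) operates against (i): a current Class D Declaration is held. (k) would limit (j) — some sales are to a restaurant for resale — but (l) sets (k) aside: (l) applies — the reference index is 95, under the 111 limit. (m) is not triggered (aggregate throughput is 1,920 units, not less than 1,840 units), so (l) stands. (b) remains available.
Exception (c): a Cottage Food Declaration is on file; the number of selling days per month is 9, less than the 11 limit; an ingredient notice is displayed — every condition holds. But applying paragraph (n): (n) applies — the qualifying period is 255 days, under the 350 days limit. So (c) is unavailable.
Exception (d): gross monthly sales are $1,010, under the $1,110 limit; assessed value is $166,000, meeting the $137,000 threshold; all sales are at a certified farmers' market — every condition holds. Turning to paragraph (o): (o) operates — a current Class B Waiver is held. Exception (d) does not apply.

No — exception (b) applies; Ines is not required to hold a food-handler permit.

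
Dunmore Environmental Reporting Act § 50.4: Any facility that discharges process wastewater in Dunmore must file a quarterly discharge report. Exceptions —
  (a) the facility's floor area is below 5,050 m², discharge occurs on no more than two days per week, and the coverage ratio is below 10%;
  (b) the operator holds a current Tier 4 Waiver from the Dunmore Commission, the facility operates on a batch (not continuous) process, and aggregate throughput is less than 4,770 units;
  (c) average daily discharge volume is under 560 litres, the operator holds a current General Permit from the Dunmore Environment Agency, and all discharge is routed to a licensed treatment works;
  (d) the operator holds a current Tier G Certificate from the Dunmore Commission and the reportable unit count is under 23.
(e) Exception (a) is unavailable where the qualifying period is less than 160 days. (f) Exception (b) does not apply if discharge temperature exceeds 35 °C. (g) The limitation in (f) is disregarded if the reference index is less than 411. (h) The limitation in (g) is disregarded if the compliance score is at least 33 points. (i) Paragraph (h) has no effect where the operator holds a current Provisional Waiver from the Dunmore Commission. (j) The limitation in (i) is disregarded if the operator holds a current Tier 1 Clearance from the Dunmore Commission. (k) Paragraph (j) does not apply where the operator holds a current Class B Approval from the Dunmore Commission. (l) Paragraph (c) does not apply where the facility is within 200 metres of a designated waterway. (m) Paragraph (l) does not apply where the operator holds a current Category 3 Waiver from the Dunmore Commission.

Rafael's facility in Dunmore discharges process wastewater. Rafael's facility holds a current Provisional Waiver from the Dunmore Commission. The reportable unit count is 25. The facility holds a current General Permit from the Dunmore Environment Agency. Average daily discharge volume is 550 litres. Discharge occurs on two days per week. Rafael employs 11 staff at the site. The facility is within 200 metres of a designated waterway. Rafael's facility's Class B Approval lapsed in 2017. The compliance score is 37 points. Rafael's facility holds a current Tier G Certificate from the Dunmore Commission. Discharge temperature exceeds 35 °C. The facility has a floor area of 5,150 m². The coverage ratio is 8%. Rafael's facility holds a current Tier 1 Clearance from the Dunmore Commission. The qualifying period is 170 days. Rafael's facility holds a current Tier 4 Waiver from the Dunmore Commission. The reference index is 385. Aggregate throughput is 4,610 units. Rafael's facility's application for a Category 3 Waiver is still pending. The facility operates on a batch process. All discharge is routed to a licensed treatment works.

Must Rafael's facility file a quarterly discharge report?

Exception (a) fails — the facility's floor area is 5,150 m², not below 5,050 m².
Exception (b)'s conditions are all satisfied: a current Tier 4 Waiver is held; the facility operates on a batch process; aggregate throughput is 4,610 units, less than the 4,770 units limit. However, paragraphs (f)–(k) must be considered: (f) is engaged — discharge temperature exceeds 35 °C. (g) is triggered (the reference index is 385, less than the 411 limit), but yields to (h): (h) operates against (g): the compliance score is 37 points, meeting the 33 points threshold. (i) would limit (h) — a current Provisional Waiver is held — but (j) sets (i) aside: (j) operates — a current Tier 1 Clearance is held. (k), which would lift (j), is not engaged — no current Class B Approval is held. So (b) is unavailable.
Exception (c) is satisfied on its face — average daily discharge volume is 550 litres, under the 560 litres limit; a current General Permit is held; discharge is routed to a licensed treatment works. But: (l) operates against (c): the facility is within 200 m of a designated waterway. (m), which would lift (l), does not operate here — there is no Category 3 Waiver in force. (c) is therefore removed.
Exception (d) fails — the reportable unit count is 25, not under 23.
Every exception is unavailable, so the rule governs.

Yes — Rafael's facility must file a quarterly discharge report.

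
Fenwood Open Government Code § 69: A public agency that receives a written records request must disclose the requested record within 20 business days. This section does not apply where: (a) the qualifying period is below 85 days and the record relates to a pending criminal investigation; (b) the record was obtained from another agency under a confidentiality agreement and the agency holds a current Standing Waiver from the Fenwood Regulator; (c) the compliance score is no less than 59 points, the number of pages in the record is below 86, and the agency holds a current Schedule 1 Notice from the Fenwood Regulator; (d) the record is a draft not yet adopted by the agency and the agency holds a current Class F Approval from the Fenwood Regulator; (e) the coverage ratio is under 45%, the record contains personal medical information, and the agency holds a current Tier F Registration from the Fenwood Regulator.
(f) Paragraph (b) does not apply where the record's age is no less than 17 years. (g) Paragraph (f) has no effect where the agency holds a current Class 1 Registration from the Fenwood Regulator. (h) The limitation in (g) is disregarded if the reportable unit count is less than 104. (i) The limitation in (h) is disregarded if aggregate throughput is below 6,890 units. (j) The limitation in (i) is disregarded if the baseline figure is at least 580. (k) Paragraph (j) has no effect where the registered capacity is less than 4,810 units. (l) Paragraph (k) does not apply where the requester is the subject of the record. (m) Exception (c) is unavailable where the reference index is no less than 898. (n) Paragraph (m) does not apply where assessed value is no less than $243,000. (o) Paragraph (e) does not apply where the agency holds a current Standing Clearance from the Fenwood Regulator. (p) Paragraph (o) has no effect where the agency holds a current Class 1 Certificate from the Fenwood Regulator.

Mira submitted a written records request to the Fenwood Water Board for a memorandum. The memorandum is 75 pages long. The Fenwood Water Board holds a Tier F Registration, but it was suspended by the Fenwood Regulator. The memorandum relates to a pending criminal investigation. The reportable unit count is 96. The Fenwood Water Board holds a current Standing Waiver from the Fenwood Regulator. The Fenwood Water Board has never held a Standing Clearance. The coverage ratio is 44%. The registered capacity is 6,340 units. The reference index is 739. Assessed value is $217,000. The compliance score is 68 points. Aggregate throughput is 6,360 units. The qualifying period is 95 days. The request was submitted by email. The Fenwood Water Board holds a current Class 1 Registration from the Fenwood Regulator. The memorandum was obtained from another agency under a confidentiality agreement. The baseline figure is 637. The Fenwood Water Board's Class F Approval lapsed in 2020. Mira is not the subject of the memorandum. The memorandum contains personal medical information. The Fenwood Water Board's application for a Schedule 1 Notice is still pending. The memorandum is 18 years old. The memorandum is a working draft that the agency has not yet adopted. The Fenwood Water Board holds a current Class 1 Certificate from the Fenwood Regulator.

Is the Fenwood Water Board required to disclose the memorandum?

Exception (a) requires that the qualifying period is below 85 days; but the qualifying period is 95 days, not below 85 days, so (a) is unavailable.
All of (b)'s requirements are met (the memorandum was obtained under a confidentiality agreement; a current Standing Waiver is held). However, paragraphs (f)–(l) must be considered: (f) operates against (b): the record's age is 18 years, meeting the 17 years threshold. (g) would limit (f) — a current Class 1 Registration is held — but (h) sets (g) aside: (h) operates against (g): the reportable unit count is 96, less than the 104 limit. (i) would limit (h) — aggregate throughput is 6,360 units, below the 6,890 units limit — but (j) sets (i) aside: (j) is triggered — the baseline figure is 637, meeting the 580 threshold. (k) is not engaged (the registered capacity is 6,340 units, not less than 4,810 units), so (j) stands. (b) is therefore removed.
Exception (c) fails — no current Schedule 1 Notice is held.
Exception (d) fails — there is no Class F Approval in force.
Exception (e) requires that the agency holds a current Tier F Registration from the Fenwood Regulator; but the Tier F Registration is not current, so (e) is unavailable.
Every exception is unavailable, so the rule governs.

Yes — the Fenwood Water Board must disclose the memorandum.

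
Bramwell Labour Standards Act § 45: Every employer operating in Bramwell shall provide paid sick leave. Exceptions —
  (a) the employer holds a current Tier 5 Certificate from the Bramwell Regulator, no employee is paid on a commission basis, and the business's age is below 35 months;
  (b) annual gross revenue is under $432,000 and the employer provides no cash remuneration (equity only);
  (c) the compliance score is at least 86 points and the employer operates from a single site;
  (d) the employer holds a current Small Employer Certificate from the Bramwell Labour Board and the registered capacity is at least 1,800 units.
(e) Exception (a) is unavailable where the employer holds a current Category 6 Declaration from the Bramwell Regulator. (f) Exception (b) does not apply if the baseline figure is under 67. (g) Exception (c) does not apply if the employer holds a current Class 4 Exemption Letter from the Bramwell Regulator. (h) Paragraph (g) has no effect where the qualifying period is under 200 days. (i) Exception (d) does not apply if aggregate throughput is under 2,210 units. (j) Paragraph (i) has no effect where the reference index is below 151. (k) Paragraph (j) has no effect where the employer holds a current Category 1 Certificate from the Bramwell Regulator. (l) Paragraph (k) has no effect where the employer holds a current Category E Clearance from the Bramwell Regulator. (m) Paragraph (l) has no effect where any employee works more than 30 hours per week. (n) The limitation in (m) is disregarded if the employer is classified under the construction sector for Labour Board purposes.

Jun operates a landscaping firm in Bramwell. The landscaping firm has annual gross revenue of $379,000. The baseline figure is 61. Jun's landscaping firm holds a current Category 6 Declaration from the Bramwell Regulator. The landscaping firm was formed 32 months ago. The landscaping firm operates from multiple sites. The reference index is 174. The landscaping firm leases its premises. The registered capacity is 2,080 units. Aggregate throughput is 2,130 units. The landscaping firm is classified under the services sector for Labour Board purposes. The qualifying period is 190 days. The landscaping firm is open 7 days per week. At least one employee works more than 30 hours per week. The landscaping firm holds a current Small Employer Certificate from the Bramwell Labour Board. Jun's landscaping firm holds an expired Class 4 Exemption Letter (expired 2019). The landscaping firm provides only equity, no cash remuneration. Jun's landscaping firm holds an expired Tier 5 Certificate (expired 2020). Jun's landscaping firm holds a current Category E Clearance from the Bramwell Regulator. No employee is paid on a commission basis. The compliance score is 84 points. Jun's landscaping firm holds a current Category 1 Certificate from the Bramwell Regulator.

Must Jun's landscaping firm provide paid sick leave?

Yes — Jun's landscaping firm must provide paid sick leave.

Exception (a) does not apply: no current Tier 5 Certificate is held.
Exception (b) is satisfied on its face — annual gross revenue is $379,000, under the $432,000 limit; remuneration is equity-only. Turning to paragraph (f): (f) is engaged — the baseline figure is 61, under the 67 limit. Exception (b) does not apply.
Exception (c) requires that the compliance score is at least 86 points; but the compliance score is 84 points, short of 86 points, so (c) is unavailable.
All of (d)'s requirements are met (a current Small Employer Certificate is held; the registered capacity is 2,080 units, meeting the 1,800 units threshold). But: (i) operates against (d): aggregate throughput is 2,130 units, under the 2,210 units limit. (j) is inapplicable (the reference index is 174, not below 151), so (i) stands. Exception (d) does not apply.
Every exception is unavailable, so the rule governs.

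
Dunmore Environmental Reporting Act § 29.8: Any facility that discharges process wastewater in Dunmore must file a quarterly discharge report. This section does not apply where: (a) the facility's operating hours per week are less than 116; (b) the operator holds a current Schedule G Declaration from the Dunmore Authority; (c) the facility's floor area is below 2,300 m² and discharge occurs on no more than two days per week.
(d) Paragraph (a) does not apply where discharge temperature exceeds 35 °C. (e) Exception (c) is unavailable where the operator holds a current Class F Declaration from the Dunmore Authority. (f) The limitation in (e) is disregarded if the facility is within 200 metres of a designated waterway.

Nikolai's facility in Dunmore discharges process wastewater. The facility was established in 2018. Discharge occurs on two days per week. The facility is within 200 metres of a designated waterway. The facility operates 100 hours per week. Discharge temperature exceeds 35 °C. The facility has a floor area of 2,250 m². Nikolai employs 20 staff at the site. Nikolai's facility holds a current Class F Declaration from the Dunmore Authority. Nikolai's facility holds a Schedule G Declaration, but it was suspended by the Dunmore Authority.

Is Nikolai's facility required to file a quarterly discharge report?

No — exception (c) applies; Nikolai's facility is not required to file a quarterly discharge report.

Exception (a): the facility's operating hours per week are 100, less than the 116 limit — every condition holds. Turning to paragraph (d): (d) is engaged — discharge temperature exceeds 35 °C. Exception (a) does not apply.
Exception (b) does not apply: there is no Schedule G Declaration in force.
Exception (c) is satisfied on its face — the facility's floor area is 2,250 m², below the 2,300 m² limit; discharge occurs on no more than two days per week. Applying paragraphs (e)–(f): (e) would limit (c) — a current Class F Declaration is held — but (f) sets (e) aside: (f) operates — the facility is within 200 m of a designated waterway. (c) remains available.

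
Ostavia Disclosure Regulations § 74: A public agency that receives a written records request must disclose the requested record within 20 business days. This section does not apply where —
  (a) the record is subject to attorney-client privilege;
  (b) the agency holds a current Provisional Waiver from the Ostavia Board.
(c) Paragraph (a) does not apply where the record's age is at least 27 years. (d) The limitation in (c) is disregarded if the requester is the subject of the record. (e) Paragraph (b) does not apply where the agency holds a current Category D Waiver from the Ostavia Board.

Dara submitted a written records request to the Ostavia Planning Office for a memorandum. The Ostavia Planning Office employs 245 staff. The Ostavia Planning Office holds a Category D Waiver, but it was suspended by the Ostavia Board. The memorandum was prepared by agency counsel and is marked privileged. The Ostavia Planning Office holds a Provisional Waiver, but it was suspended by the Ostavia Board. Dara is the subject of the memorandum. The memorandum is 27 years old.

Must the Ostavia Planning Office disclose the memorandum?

Exception (a): the memorandum is privileged — every condition holds. Under paragraphs (c)–(d): (c) operates (the record's age is 27 years, meeting the 27 years threshold), but is itself disapplied by (d): (d) operates against (c): Dara is the subject of the memorandum. Exception (a) stands.
Exception (b) does not apply: there is no Provisional Waiver in force.

No — exception (a) applies; the Ostavia Planning Office is not required to disclose the memorandum.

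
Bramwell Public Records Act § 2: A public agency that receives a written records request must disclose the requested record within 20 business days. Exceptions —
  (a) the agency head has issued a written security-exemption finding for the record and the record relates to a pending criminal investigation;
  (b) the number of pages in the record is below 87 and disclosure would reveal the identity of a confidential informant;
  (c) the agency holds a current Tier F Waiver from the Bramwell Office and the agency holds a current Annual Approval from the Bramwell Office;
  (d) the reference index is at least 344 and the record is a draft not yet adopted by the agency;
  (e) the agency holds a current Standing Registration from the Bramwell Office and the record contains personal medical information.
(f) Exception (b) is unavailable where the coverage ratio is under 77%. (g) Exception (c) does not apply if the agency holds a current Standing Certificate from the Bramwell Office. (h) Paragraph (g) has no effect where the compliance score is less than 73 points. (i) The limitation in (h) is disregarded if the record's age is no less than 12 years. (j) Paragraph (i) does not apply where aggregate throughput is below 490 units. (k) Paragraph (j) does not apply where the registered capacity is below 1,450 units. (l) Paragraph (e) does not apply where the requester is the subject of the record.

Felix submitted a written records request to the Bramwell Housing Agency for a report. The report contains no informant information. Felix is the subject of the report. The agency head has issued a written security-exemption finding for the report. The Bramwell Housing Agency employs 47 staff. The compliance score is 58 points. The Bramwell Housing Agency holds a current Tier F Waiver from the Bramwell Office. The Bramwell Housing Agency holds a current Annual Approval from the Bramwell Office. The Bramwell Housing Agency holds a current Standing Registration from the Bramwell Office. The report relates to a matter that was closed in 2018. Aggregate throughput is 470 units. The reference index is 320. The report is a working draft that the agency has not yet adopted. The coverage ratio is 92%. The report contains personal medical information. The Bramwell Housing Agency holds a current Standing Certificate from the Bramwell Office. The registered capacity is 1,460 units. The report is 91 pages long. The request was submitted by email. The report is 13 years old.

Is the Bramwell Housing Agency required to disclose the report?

No — exception (c) applies; the Bramwell Housing Agency is not required to disclose the report.

Exception (a) does not apply: the report relates to a closed matter.
Exception (b) requires that the number of pages in the record is below 87; but the number of pages in the record is 91, not below 87, so (b) is unavailable.
Exception (c)'s conditions are all satisfied: a current Tier F Waiver is held; a current Annual Approval is held. Under paragraphs (g)–(k): (g) would limit (c) — a current Standing Certificate is held — but (h) sets (g) aside: (h) operates against (g): the compliance score is 58 points, less than the 73 points limit. (i) operates (the record's age is 13 years, meeting the 12 years threshold), but is itself disapplied by (j): (j) is engaged — aggregate throughput is 470 units, below the 490 units limit. (k), which would lift (j), is inapplicable — the registered capacity is 1,460 units, not below 1,450 units. Exception (c) stands.
Exception (d) fails — the reference index is 320, short of 344.
All of (e)'s requirements are met (a current Standing Registration is held; the report contains personal medical information). But: (l) operates against (e): Felix is the subject of the report. So (e) is unavailable.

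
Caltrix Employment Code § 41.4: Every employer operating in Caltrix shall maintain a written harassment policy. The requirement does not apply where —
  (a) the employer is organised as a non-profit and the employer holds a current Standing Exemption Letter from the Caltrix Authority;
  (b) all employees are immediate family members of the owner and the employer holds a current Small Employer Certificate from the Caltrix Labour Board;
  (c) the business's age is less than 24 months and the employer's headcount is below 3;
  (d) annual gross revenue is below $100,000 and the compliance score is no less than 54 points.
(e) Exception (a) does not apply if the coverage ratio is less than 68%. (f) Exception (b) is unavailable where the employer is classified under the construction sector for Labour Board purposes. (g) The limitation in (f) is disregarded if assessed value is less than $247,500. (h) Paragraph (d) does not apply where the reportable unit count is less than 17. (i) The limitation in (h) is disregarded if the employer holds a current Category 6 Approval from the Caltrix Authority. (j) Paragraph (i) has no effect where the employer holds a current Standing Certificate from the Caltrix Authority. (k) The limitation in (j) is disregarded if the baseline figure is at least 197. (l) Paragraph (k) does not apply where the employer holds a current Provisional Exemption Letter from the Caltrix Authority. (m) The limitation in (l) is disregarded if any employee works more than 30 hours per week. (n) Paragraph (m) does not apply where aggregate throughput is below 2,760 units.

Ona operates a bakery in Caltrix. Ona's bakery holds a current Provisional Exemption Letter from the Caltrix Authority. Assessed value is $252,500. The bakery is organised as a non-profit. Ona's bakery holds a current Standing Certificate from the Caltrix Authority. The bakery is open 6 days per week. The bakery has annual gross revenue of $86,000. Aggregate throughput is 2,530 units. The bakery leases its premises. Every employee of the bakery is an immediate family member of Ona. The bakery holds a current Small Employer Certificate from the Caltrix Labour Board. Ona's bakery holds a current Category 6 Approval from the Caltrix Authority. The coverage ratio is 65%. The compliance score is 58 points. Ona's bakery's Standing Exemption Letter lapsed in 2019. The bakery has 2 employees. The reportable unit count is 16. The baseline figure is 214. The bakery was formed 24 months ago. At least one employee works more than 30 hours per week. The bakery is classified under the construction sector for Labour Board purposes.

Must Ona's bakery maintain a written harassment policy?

Yes — Ona's bakery must maintain a written harassment policy.

Exception (a) does not apply: there is no Standing Exemption Letter in force.
Exception (b): every employee is an immediate family member; a current Small Employer Certificate is held — every condition holds. However, paragraphs (f)–(g) must be considered: (f) operates — the bakery is classified under the construction sector. (g), which would lift (f), is inapplicable — assessed value is $252,500, not less than $247,500. (b) is therefore removed.
Exception (c) requires that the business's age is less than 24 months; but the business's age is 24 months, not less than 24 months, so (c) is unavailable.
Exception (d) is satisfied on its face — annual gross revenue is $86,000, below the $100,000 limit; the compliance score is 58 points, meeting the 54 points threshold. But applying paragraphs (h)–(n): (h) operates against (d): the reportable unit count is 16, less than the 17 limit. (i) is triggered (a current Category 6 Approval is held), but is displaced by (j): (j) is engaged — a current Standing Certificate is held. (k) would limit (j) — the baseline figure is 214, meeting the 197 threshold — but (l) sets (k) aside: (l) operates against (k): a current Provisional Exemption Letter is held. (m) is triggered (at least one employee exceeds 30 hours/week), but is set aside by (n): (n) operates against (m): aggregate throughput is 2,530 units, below the 2,760 units limit. So (d) is unavailable.
No exception displaces § 41.4.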